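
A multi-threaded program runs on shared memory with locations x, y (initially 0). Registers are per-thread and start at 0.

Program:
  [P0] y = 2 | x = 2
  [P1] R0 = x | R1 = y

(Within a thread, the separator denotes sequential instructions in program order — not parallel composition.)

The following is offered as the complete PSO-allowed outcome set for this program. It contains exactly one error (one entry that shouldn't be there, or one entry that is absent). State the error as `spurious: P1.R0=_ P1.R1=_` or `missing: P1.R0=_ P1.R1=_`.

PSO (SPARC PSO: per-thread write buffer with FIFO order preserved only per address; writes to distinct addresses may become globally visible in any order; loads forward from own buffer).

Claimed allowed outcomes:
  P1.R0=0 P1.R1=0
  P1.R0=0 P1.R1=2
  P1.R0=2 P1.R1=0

outcome vector order: (P1.R0,P1.R1)
PSO (4): (0,0), (0,2), (2,0), (2,2)
PSO∖claimed = {(2,2)}

missing: P1.R0=2 P1.R1=2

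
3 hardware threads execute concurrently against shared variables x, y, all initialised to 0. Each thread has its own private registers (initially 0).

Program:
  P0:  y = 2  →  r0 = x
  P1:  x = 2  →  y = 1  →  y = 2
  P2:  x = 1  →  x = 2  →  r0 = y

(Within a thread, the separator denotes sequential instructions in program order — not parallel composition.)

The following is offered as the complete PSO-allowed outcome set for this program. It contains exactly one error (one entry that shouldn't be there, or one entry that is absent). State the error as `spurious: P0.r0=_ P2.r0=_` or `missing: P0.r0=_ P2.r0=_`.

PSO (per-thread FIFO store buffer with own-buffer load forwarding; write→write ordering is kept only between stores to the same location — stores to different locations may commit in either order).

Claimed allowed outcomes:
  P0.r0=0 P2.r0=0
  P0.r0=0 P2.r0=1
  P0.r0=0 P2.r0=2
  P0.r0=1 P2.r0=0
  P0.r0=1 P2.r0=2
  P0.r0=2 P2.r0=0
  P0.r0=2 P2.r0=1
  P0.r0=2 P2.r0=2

missing: P0.r0=1 P2.r0=1

outcome vector order: (P0.r0,P2.r0)
PSO (9): (0,0); (0,1); (0,2); (1,0); (1,1); (1,2); (2,0); (2,1); (2,2)
PSO∖claimed = {(1,1)}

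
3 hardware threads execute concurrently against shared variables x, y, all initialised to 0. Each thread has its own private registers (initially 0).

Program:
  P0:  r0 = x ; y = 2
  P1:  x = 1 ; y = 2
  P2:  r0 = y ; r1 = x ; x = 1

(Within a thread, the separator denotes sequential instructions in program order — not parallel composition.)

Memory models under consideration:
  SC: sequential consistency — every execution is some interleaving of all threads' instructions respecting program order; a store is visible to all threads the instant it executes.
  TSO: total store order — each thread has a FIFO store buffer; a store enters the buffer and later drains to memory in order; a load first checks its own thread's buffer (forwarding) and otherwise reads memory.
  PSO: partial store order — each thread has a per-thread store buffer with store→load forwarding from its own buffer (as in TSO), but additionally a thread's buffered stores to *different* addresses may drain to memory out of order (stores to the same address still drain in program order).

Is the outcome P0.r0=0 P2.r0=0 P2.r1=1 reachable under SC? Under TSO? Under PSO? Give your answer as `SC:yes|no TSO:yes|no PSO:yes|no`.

outcome vector order: (P0.r0,P2.r0,P2.r1)
SC: 7 outcomes — {000; 001; 020; 021; 100; 101; 121}
TSO: 7 outcomes — {000; 001; 020; 021; 100; 101; 121}
PSO: 8 outcomes — {000; 001; 020; 021; 100; 101; 120; 121}
target 001 ∈ {SC,TSO,PSO}

SC:yes TSO:yes PSO:yes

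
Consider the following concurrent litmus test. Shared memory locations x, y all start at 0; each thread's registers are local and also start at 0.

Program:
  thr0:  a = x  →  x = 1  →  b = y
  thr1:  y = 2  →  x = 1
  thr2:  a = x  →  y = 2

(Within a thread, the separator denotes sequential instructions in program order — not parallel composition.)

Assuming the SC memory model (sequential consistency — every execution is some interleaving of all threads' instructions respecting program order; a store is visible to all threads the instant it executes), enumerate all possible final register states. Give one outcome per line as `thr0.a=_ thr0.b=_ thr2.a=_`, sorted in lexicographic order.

outcome vector order: (thr0.a,thr0.b,thr2.a)
|SC outcomes| = 6

thr0.a=0 thr0.b=0 thr2.a=0
thr0.a=0 thr0.b=0 thr2.a=1
thr0.a=0 thr0.b=2 thr2.a=0
thr0.a=0 thr0.b=2 thr2.a=1
thr0.a=1 thr0.b=2 thr2.a=0
thr0.a=1 thr0.b=2 thr2.a=1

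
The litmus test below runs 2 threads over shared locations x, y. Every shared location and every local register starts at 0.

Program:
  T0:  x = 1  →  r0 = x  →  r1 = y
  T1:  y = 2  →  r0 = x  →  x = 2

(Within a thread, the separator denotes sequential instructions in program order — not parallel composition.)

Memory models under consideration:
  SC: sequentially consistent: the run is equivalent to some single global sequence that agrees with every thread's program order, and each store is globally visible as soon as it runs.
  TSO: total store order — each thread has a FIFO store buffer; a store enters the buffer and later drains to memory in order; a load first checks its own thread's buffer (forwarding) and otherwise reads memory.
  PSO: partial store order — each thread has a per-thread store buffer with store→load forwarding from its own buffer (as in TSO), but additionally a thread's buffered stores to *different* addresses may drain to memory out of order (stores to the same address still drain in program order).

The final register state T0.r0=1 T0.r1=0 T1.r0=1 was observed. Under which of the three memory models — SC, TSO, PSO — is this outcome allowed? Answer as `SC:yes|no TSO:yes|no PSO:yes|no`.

outcome vector order: (T0.r0,T0.r1,T1.r0)
SC (5): <1 0 1>, <1 2 0>, <1 2 1>, <2 2 0>, <2 2 1>
TSO (6): <1 0 0>, <1 0 1>, <1 2 0>, <1 2 1>, <2 2 0>, <2 2 1>
PSO (8): <1 0 0>, <1 0 1>, <1 2 0>, <1 2 1>, <2 0 0>, <2 0 1>, <2 2 0>, <2 2 1>
target <1 0 1> ∈ {SC,TSO,PSO}

SC:yes TSO:yes PSO:yes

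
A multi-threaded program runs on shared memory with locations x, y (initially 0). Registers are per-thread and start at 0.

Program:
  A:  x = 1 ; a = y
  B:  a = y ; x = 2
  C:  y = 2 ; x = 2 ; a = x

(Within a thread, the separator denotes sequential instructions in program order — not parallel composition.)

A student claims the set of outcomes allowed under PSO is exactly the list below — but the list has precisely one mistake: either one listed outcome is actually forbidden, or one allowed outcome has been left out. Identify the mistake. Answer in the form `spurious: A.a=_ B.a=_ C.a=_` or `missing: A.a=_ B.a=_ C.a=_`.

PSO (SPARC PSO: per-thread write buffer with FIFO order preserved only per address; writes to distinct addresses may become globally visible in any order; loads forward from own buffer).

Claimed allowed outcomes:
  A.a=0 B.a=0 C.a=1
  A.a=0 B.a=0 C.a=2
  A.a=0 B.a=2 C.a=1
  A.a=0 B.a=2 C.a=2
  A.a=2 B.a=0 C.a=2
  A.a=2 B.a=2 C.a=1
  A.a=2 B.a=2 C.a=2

outcome vector order: (A.a,B.a,C.a)
PSO (8): 0/0/1 0/0/2 0/2/1 0/2/2 2/0/1 2/0/2 2/2/1 2/2/2
PSO∖claimed = {2/0/1}

missing: A.a=2 B.a=0 C.a=1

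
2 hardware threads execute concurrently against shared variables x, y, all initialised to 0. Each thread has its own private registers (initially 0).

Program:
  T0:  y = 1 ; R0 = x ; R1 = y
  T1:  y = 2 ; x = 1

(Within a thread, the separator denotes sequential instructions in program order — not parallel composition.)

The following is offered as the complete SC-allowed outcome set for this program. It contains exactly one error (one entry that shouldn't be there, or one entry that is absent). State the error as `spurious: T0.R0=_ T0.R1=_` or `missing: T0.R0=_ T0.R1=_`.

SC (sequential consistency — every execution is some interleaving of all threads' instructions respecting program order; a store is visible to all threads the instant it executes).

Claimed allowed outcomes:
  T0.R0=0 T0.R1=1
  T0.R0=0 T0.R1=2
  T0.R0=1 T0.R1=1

outcome vector order: (T0.R0,T0.R1)
under SC → 0/1 0/2 1/1 1/2
SC∖claimed = {1/2}

missing: T0.R0=1 T0.R1=2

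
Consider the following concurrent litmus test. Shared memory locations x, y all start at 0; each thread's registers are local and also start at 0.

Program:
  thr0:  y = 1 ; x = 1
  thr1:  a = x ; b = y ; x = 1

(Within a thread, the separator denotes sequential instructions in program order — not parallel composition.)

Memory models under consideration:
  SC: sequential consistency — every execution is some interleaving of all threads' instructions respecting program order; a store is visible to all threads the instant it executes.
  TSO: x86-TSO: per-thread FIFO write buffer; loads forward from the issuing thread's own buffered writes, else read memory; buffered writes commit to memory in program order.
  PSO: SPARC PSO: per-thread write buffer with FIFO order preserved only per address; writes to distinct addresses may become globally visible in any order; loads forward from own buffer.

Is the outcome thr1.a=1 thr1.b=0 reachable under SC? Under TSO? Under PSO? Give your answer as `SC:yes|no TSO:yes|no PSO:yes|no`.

SC:no TSO:no PSO:yes

outcome vector order: (thr1.a,thr1.b)
under SC → 0/0 0/1 1/1
under TSO → 0/0 0/1 1/1
under PSO → 0/0 0/1 1/0 1/1
target 1/0 ∈ {PSO}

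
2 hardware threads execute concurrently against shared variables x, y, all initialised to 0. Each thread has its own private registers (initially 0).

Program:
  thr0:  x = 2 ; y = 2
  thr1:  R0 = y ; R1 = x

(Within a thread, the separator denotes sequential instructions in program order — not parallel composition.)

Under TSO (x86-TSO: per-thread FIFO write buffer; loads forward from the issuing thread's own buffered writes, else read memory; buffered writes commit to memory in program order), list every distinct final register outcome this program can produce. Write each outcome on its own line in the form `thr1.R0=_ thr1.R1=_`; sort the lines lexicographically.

outcome vector order: (thr1.R0,thr1.R1)
|TSO outcomes| = 3

thr1.R0=0 thr1.R1=0
thr1.R0=0 thr1.R1=2
thr1.R0=2 thr1.R1=2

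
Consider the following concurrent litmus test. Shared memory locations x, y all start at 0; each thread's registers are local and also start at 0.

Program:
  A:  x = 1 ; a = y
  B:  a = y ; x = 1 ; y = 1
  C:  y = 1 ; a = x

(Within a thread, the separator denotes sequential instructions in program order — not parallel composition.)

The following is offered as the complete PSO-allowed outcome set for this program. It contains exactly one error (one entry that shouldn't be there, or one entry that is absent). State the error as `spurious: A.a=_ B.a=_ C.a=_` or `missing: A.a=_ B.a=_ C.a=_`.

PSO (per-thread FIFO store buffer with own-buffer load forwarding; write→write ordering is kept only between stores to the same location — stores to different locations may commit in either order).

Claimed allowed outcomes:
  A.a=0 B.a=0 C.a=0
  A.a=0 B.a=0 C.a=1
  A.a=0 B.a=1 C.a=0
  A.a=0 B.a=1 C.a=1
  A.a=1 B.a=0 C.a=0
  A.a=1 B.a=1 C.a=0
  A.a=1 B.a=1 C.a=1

outcome vector order: (A.a,B.a,C.a)
PSO (8): (0,0,0) (0,0,1) (0,1,0) (0,1,1) (1,0,0) (1,0,1) (1,1,0) (1,1,1)
PSO∖claimed = {(1,0,1)}

missing: A.a=1 B.a=0 C.a=1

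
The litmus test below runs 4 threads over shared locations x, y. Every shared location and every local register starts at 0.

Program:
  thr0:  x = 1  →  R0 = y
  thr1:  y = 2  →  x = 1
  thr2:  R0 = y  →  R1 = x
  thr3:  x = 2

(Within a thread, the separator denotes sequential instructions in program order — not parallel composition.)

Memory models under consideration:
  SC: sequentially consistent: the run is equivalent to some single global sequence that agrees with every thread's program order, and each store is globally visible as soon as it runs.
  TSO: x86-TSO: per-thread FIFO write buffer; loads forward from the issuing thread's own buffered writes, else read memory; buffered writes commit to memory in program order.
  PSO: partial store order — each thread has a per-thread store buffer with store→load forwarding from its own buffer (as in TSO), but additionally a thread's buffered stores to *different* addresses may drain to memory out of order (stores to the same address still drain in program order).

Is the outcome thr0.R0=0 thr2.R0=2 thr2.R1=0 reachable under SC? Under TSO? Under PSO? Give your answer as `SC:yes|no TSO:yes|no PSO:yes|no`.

outcome vector order: (thr0.R0,thr2.R0,thr2.R1)
SC (11): 0/0/0; 0/0/1; 0/0/2; 0/2/1; 0/2/2; 2/0/0; 2/0/1; 2/0/2; 2/2/0; 2/2/1; 2/2/2
TSO (12): 0/0/0; 0/0/1; 0/0/2; 0/2/0; 0/2/1; 0/2/2; 2/0/0; 2/0/1; 2/0/2; 2/2/0; 2/2/1; 2/2/2
PSO (12): 0/0/0; 0/0/1; 0/0/2; 0/2/0; 0/2/1; 0/2/2; 2/0/0; 2/0/1; 2/0/2; 2/2/0; 2/2/1; 2/2/2
target 0/2/0 ∈ {TSO,PSO}

SC:no TSO:yes PSO:yes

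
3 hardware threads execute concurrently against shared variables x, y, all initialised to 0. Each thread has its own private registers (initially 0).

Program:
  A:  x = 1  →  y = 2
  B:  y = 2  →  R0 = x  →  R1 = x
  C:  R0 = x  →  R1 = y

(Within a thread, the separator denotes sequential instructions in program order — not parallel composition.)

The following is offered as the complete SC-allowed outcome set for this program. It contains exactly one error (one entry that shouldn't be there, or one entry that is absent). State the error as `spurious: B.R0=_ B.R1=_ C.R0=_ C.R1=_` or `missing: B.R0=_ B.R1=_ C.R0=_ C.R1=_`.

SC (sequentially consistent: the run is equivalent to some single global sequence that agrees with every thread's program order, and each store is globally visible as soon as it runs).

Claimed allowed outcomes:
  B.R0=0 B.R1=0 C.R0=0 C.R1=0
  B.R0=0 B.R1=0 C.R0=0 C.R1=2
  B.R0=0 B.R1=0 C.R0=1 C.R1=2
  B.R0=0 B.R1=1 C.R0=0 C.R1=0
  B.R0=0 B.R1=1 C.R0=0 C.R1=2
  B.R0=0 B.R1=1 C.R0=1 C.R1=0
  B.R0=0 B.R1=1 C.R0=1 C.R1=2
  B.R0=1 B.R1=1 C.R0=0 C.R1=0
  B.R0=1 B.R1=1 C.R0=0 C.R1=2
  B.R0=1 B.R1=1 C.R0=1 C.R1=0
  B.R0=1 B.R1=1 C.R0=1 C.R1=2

outcome vector order: (B.R0,B.R1,C.R0,C.R1)
SC: 10 outcomes — {0000 0002 0012 0100 0102 0112 1100 1102 1110 1112}
claimed∖SC = {0110}

spurious: B.R0=0 B.R1=1 C.R0=1 C.R1=0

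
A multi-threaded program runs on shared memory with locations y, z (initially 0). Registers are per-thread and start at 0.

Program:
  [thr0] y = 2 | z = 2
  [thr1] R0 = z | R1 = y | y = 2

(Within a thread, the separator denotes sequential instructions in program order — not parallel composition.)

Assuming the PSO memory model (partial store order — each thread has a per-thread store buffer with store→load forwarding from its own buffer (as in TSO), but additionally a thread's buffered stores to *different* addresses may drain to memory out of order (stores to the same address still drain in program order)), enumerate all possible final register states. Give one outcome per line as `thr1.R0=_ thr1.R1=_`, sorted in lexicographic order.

thr1.R0=0 thr1.R1=0
thr1.R0=0 thr1.R1=2
thr1.R0=2 thr1.R1=0
thr1.R0=2 thr1.R1=2

outcome vector order: (thr1.R0,thr1.R1)
|PSO outcomes| = 4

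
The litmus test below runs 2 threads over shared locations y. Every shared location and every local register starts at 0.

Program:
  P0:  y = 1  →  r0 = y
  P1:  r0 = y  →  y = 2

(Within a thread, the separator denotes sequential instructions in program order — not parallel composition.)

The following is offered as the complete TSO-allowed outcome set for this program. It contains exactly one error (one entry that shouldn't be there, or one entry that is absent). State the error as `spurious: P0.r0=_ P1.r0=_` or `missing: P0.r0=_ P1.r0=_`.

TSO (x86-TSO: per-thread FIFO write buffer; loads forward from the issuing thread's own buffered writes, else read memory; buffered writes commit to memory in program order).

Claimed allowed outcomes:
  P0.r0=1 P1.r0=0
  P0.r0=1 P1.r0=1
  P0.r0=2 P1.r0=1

missing: P0.r0=2 P1.r0=0

outcome vector order: (P0.r0,P1.r0)
[TSO] allowed = {<1 0>, <1 1>, <2 0>, <2 1>}
TSO∖claimed = {<2 0>}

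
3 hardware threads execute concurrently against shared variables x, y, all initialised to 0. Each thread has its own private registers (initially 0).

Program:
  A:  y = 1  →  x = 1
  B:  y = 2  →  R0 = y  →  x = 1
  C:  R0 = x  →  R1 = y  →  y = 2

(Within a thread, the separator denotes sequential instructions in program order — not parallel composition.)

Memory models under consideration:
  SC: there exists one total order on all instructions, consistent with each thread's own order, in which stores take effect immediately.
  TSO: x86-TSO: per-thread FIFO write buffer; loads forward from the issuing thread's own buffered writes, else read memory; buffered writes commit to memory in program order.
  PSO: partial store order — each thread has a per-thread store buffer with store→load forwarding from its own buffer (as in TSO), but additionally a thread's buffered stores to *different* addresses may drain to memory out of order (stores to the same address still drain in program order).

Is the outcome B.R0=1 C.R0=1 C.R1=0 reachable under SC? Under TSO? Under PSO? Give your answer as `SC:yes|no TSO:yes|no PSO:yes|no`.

SC:no TSO:no PSO:yes

outcome vector order: (B.R0,C.R0,C.R1)
[SC] allowed = {1/0/0; 1/0/1; 1/0/2; 1/1/1; 2/0/0; 2/0/1; 2/0/2; 2/1/1; 2/1/2}
[TSO] allowed = {1/0/0; 1/0/1; 1/0/2; 1/1/1; 2/0/0; 2/0/1; 2/0/2; 2/1/1; 2/1/2}
[PSO] allowed = {1/0/0; 1/0/1; 1/0/2; 1/1/0; 1/1/1; 1/1/2; 2/0/0; 2/0/1; 2/0/2; 2/1/0; 2/1/1; 2/1/2}
target 1/1/0 ∈ {PSO}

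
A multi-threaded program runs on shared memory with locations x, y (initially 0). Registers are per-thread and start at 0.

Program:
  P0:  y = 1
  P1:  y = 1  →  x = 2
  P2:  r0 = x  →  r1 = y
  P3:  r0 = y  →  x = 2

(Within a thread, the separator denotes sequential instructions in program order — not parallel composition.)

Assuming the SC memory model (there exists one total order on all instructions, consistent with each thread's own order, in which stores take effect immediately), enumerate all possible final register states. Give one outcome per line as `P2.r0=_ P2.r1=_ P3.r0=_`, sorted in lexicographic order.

P2.r0=0 P2.r1=0 P3.r0=0
P2.r0=0 P2.r1=0 P3.r0=1
P2.r0=0 P2.r1=1 P3.r0=0
P2.r0=0 P2.r1=1 P3.r0=1
P2.r0=2 P2.r1=0 P3.r0=0
P2.r0=2 P2.r1=1 P3.r0=0
P2.r0=2 P2.r1=1 P3.r0=1

outcome vector order: (P2.r0,P2.r1,P3.r0)
|SC outcomes| = 7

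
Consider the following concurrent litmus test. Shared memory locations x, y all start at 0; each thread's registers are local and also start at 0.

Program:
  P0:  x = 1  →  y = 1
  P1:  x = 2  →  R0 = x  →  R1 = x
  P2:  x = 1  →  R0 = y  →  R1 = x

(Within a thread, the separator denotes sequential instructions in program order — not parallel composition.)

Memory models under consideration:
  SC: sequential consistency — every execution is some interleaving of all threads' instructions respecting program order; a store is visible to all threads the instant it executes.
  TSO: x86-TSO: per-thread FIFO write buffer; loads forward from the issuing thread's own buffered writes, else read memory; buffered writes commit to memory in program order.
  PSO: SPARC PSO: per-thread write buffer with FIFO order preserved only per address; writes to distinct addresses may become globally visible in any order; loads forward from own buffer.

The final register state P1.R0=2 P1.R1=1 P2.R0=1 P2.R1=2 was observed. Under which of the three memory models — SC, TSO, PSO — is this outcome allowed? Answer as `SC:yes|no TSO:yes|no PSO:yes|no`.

SC:no TSO:no PSO:yes

outcome vector order: (P1.R0,P1.R1,P2.R0,P2.R1)
[SC] allowed = {1101, 1102, 1111, 2101, 2102, 2111, 2201, 2202, 2211, 2212}
[TSO] allowed = {1101, 1102, 1111, 2101, 2102, 2111, 2201, 2202, 2211, 2212}
[PSO] allowed = {1101, 1102, 1111, 1112, 2101, 2102, 2111, 2112, 2201, 2202, 2211, 2212}
target 2112 ∈ {PSO}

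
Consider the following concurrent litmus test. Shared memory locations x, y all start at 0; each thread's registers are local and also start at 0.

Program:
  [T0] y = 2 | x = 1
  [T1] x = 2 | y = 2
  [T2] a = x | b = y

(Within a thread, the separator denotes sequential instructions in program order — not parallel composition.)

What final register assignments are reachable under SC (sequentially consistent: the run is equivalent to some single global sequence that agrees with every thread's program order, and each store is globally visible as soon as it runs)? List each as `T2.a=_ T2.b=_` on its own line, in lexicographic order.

outcome vector order: (T2.a,T2.b)
|SC outcomes| = 5

T2.a=0 T2.b=0
T2.a=0 T2.b=2
T2.a=1 T2.b=2
T2.a=2 T2.b=0
T2.a=2 T2.b=2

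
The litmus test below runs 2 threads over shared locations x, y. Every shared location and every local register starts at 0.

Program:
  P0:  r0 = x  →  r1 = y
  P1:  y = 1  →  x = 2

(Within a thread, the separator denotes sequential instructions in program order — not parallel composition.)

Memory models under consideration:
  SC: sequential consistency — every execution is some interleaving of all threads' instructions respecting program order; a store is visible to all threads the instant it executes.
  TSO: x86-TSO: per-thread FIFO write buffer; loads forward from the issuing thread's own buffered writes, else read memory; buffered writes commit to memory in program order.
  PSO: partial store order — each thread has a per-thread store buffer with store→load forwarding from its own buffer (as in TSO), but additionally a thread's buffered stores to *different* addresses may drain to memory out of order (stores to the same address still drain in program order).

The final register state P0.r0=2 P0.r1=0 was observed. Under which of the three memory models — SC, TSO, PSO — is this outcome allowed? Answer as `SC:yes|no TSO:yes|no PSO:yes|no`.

outcome vector order: (P0.r0,P0.r1)
under SC → <0 0> <0 1> <2 1>
under TSO → <0 0> <0 1> <2 1>
under PSO → <0 0> <0 1> <2 0> <2 1>
target <2 0> ∈ {PSO}

SC:no TSO:no PSO:yes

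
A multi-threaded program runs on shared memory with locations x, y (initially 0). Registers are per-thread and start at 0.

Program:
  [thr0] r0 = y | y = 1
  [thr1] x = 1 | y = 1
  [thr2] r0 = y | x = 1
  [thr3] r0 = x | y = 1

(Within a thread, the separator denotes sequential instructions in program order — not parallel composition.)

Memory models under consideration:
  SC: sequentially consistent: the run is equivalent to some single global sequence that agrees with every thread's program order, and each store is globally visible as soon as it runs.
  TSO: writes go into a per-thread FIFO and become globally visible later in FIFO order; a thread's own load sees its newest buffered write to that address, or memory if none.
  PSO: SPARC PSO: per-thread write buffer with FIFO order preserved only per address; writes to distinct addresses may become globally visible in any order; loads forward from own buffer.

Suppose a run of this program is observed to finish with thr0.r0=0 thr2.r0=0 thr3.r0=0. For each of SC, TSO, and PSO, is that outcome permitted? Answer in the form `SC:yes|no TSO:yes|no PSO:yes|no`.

SC:yes TSO:yes PSO:yes

outcome vector order: (thr0.r0,thr2.r0,thr3.r0)
SC (8): 000 001 010 011 100 101 110 111
TSO (8): 000 001 010 011 100 101 110 111
PSO (8): 000 001 010 011 100 101 110 111
target 000 ∈ {SC,TSO,PSO}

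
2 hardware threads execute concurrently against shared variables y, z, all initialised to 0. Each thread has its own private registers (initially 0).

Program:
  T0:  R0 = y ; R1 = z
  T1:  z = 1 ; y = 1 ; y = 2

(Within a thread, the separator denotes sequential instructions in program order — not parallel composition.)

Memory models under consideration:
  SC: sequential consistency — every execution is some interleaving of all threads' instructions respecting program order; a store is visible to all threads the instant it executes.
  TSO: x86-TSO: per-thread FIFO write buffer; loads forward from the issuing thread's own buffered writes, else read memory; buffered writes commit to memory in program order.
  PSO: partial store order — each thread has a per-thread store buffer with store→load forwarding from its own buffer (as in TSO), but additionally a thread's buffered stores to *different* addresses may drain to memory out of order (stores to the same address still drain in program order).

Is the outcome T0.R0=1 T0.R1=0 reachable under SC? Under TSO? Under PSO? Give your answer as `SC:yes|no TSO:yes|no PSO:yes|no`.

SC:no TSO:no PSO:yes

outcome vector order: (T0.R0,T0.R1)
SC (4): (0,0) (0,1) (1,1) (2,1)
TSO (4): (0,0) (0,1) (1,1) (2,1)
PSO (6): (0,0) (0,1) (1,0) (1,1) (2,0) (2,1)
target (1,0) ∈ {PSO}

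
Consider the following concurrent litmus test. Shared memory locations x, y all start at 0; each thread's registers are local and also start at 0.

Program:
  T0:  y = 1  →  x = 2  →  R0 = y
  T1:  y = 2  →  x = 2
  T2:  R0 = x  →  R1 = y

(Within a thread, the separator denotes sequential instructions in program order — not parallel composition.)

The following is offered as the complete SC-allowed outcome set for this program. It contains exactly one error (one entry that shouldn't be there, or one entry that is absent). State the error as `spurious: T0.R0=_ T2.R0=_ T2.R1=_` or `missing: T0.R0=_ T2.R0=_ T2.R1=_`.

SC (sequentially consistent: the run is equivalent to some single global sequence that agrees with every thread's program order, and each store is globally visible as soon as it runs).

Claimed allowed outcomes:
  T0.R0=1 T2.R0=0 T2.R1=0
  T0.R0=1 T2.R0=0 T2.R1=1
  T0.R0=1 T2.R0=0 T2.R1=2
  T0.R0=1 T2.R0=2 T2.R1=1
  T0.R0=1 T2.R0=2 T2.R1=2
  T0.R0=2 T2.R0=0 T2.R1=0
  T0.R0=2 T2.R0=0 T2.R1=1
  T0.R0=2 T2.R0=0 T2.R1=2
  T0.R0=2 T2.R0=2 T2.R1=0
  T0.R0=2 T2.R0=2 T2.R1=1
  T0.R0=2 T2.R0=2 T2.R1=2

outcome vector order: (T0.R0,T2.R0,T2.R1)
[SC] allowed = {<1 0 0>; <1 0 1>; <1 0 2>; <1 2 1>; <1 2 2>; <2 0 0>; <2 0 1>; <2 0 2>; <2 2 1>; <2 2 2>}
claimed∖SC = {<2 2 0>}

spurious: T0.R0=2 T2.R0=2 T2.R1=0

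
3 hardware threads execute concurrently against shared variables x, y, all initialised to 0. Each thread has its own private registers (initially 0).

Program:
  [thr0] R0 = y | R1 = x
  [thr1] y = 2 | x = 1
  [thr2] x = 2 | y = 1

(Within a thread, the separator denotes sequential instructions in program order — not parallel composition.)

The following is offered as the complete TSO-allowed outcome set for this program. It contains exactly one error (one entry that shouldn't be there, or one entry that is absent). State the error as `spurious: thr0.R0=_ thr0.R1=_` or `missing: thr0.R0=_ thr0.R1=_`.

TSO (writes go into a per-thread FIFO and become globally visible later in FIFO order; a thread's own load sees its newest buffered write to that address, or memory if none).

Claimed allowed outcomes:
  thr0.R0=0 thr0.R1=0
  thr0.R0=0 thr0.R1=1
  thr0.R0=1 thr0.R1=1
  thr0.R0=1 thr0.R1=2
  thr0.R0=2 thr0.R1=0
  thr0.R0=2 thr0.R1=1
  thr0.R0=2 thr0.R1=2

missing: thr0.R0=0 thr0.R1=2

outcome vector order: (thr0.R0,thr0.R1)
under TSO → (0,0), (0,1), (0,2), (1,1), (1,2), (2,0), (2,1), (2,2)
TSO∖claimed = {(0,2)}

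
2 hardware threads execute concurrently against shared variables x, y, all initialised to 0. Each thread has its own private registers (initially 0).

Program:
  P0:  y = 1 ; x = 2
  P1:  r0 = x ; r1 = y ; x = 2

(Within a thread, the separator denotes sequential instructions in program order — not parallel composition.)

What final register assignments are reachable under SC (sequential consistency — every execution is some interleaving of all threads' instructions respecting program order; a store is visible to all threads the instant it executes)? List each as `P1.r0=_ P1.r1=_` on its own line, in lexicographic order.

P1.r0=0 P1.r1=0
P1.r0=0 P1.r1=1
P1.r0=2 P1.r1=1

outcome vector order: (P1.r0,P1.r1)
|SC outcomes| = 3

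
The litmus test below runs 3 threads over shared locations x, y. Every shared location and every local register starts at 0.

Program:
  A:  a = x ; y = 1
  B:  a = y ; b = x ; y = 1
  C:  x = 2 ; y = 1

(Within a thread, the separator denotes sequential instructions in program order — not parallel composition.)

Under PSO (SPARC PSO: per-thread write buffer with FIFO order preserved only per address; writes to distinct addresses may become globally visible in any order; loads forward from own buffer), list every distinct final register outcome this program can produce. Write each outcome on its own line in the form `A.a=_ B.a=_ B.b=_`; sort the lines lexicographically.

A.a=0 B.a=0 B.b=0
A.a=0 B.a=0 B.b=2
A.a=0 B.a=1 B.b=0
A.a=0 B.a=1 B.b=2
A.a=2 B.a=0 B.b=0
A.a=2 B.a=0 B.b=2
A.a=2 B.a=1 B.b=0
A.a=2 B.a=1 B.b=2

outcome vector order: (A.a,B.a,B.b)
|PSO outcomes| = 8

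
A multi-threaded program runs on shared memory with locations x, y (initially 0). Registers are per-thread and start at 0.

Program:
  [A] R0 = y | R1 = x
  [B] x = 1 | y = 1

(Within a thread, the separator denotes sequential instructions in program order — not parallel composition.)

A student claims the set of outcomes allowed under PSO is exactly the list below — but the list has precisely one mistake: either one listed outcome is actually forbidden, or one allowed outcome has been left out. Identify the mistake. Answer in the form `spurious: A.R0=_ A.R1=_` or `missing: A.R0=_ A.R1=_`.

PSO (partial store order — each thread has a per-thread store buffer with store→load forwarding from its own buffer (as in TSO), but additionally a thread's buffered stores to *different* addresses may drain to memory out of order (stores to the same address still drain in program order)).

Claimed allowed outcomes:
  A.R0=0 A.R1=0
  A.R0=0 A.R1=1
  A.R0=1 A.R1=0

outcome vector order: (A.R0,A.R1)
PSO (4): 00, 01, 10, 11
PSO∖claimed = {11}

missing: A.R0=1 A.R1=1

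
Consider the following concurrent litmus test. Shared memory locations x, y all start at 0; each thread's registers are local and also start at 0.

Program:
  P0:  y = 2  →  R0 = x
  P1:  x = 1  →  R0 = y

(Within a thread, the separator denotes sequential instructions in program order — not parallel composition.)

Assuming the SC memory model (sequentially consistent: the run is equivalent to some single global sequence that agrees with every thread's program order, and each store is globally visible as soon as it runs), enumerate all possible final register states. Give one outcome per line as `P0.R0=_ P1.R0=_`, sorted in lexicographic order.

P0.R0=0 P1.R0=2
P0.R0=1 P1.R0=0
P0.R0=1 P1.R0=2

outcome vector order: (P0.R0,P1.R0)
|SC outcomes| = 3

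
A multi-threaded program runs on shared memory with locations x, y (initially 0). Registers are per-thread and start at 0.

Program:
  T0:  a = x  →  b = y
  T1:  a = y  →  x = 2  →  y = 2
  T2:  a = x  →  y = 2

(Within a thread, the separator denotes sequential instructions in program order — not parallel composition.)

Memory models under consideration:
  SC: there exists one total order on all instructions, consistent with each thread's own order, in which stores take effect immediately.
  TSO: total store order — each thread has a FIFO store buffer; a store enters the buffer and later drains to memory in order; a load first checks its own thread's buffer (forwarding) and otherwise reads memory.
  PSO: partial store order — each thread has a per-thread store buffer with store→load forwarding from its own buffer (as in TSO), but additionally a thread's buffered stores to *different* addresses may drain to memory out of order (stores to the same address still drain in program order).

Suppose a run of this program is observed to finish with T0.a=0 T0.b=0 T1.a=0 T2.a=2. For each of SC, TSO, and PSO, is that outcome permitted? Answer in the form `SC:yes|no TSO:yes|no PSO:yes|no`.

outcome vector order: (T0.a,T0.b,T1.a,T2.a)
SC (11): 0000, 0002, 0020, 0200, 0202, 0220, 2000, 2002, 2200, 2202, 2220
TSO (11): 0000, 0002, 0020, 0200, 0202, 0220, 2000, 2002, 2200, 2202, 2220
PSO (11): 0000, 0002, 0020, 0200, 0202, 0220, 2000, 2002, 2200, 2202, 2220
target 0002 ∈ {SC,TSO,PSO}

SC:yes TSO:yes PSO:yes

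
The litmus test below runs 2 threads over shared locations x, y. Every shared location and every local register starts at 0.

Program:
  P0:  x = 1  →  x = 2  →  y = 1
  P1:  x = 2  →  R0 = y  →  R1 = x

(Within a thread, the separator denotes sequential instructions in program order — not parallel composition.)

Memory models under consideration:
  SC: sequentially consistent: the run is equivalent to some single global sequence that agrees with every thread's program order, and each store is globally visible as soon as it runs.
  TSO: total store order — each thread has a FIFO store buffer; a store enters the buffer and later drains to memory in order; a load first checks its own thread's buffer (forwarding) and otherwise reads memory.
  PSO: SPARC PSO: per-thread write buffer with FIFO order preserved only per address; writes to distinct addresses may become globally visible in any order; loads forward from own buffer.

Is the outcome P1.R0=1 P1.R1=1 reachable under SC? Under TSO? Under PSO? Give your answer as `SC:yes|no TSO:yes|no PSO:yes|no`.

outcome vector order: (P1.R0,P1.R1)
SC (3): <0 1>, <0 2>, <1 2>
TSO (3): <0 1>, <0 2>, <1 2>
PSO (4): <0 1>, <0 2>, <1 1>, <1 2>
target <1 1> ∈ {PSO}

SC:no TSO:no PSO:yes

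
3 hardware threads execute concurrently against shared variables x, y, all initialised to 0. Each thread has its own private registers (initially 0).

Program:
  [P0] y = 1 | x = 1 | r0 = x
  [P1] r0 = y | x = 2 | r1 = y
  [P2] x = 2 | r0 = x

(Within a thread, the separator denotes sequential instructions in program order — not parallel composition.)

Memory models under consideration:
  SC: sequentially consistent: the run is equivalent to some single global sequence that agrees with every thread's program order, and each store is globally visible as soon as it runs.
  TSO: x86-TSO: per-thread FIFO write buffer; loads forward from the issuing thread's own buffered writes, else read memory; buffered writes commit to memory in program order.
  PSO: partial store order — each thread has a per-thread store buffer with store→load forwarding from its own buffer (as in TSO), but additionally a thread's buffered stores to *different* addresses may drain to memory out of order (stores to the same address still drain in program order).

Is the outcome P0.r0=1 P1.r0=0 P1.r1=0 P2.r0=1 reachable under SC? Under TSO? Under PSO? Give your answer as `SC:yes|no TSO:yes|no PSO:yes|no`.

SC:yes TSO:yes PSO:yes

outcome vector order: (P0.r0,P1.r0,P1.r1,P2.r0)
SC: 11 outcomes — {1001 1002 1011 1012 1111 1112 2002 2011 2012 2111 2112}
TSO: 12 outcomes — {1001 1002 1011 1012 1111 1112 2001 2002 2011 2012 2111 2112}
PSO: 12 outcomes — {1001 1002 1011 1012 1111 1112 2001 2002 2011 2012 2111 2112}
target 1001 ∈ {SC,TSO,PSO}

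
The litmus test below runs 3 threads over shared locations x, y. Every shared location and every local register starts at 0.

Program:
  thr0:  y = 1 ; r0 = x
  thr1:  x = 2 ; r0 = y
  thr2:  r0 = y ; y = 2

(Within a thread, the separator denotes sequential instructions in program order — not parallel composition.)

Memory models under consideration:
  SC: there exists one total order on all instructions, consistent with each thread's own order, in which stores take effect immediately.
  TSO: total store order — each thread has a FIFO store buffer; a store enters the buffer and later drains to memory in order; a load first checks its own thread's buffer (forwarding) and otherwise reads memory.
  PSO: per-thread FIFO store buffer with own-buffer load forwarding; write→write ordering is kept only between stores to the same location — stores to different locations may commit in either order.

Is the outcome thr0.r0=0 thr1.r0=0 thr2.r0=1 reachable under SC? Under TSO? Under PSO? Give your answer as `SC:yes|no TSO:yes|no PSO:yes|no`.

outcome vector order: (thr0.r0,thr1.r0,thr2.r0)
under SC → 0/1/0, 0/1/1, 0/2/0, 0/2/1, 2/0/0, 2/0/1, 2/1/0, 2/1/1, 2/2/0, 2/2/1
under TSO → 0/0/0, 0/0/1, 0/1/0, 0/1/1, 0/2/0, 0/2/1, 2/0/0, 2/0/1, 2/1/0, 2/1/1, 2/2/0, 2/2/1
under PSO → 0/0/0, 0/0/1, 0/1/0, 0/1/1, 0/2/0, 0/2/1, 2/0/0, 2/0/1, 2/1/0, 2/1/1, 2/2/0, 2/2/1
target 0/0/1 ∈ {TSO,PSO}

SC:no TSO:yes PSO:yes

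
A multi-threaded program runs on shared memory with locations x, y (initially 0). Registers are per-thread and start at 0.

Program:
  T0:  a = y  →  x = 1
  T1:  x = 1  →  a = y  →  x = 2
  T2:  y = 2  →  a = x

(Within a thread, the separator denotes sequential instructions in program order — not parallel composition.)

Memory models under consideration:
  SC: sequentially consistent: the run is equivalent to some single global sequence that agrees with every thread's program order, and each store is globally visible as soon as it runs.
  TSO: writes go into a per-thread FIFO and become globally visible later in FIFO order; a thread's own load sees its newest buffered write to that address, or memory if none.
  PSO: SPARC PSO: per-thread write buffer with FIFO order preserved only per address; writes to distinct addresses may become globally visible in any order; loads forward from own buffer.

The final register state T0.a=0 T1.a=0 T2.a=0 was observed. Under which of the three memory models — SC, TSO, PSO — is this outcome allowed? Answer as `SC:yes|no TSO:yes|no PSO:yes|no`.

outcome vector order: (T0.a,T1.a,T2.a)
SC: 10 outcomes — {<0 0 1> <0 0 2> <0 2 0> <0 2 1> <0 2 2> <2 0 1> <2 0 2> <2 2 0> <2 2 1> <2 2 2>}
TSO: 12 outcomes — {<0 0 0> <0 0 1> <0 0 2> <0 2 0> <0 2 1> <0 2 2> <2 0 0> <2 0 1> <2 0 2> <2 2 0> <2 2 1> <2 2 2>}
PSO: 12 outcomes — {<0 0 0> <0 0 1> <0 0 2> <0 2 0> <0 2 1> <0 2 2> <2 0 0> <2 0 1> <2 0 2> <2 2 0> <2 2 1> <2 2 2>}
target <0 0 0> ∈ {TSO,PSO}

SC:no TSO:yes PSO:yes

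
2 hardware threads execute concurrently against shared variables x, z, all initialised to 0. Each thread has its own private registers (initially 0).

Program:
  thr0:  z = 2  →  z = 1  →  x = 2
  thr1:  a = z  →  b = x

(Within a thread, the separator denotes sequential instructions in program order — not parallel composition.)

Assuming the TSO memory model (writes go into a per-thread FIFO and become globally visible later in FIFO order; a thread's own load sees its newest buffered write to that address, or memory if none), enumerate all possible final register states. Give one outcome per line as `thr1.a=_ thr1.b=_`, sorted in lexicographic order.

thr1.a=0 thr1.b=0
thr1.a=0 thr1.b=2
thr1.a=1 thr1.b=0
thr1.a=1 thr1.b=2
thr1.a=2 thr1.b=0
thr1.a=2 thr1.b=2

outcome vector order: (thr1.a,thr1.b)
|TSO outcomes| = 6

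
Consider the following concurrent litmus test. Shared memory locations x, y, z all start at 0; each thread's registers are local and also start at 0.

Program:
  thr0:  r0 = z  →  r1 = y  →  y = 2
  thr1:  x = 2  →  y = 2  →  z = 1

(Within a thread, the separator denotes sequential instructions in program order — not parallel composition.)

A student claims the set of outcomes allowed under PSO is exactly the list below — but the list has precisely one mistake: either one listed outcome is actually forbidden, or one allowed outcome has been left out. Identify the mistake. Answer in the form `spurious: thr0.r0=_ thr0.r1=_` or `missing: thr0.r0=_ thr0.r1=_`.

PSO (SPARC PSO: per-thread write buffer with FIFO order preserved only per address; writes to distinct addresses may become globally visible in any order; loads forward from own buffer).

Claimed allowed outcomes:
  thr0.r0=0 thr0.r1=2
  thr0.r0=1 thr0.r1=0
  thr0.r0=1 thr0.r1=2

missing: thr0.r0=0 thr0.r1=0

outcome vector order: (thr0.r0,thr0.r1)
[PSO] allowed = {0/0, 0/2, 1/0, 1/2}
PSO∖claimed = {0/0}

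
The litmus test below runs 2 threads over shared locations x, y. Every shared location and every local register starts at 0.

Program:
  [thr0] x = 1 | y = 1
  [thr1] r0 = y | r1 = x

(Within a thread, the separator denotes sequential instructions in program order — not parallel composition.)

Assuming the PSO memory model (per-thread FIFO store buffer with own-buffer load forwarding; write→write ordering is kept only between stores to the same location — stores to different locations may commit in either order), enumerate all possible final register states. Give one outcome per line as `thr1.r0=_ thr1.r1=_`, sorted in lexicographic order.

thr1.r0=0 thr1.r1=0
thr1.r0=0 thr1.r1=1
thr1.r0=1 thr1.r1=0
thr1.r0=1 thr1.r1=1

outcome vector order: (thr1.r0,thr1.r1)
|PSO outcomes| = 4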